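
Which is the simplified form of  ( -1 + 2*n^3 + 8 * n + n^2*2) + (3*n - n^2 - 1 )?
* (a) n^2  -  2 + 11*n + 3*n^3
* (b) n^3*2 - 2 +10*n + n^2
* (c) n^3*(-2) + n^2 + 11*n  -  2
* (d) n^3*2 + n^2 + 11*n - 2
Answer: d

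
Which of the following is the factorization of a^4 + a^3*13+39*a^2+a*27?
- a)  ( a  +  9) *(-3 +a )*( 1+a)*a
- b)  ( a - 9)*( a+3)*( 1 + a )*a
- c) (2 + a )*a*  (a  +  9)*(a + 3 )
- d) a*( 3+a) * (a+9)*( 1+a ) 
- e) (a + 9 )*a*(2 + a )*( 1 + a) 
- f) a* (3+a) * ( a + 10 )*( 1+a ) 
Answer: d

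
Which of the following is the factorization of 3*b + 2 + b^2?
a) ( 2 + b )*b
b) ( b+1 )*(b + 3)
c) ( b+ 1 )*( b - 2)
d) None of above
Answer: d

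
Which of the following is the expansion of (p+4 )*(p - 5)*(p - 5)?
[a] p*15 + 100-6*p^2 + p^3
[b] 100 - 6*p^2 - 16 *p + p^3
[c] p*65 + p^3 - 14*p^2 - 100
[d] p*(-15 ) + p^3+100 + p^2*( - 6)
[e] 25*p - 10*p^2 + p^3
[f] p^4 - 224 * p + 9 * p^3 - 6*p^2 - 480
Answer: d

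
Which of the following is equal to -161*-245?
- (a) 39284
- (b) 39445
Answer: b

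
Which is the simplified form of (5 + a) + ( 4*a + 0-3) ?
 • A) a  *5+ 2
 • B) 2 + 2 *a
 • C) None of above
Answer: A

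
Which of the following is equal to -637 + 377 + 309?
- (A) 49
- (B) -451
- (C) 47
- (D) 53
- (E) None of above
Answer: A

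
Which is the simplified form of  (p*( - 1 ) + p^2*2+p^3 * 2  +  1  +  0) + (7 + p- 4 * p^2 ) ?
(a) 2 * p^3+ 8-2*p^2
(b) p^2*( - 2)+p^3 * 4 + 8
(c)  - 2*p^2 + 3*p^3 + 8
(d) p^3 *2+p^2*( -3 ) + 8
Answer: a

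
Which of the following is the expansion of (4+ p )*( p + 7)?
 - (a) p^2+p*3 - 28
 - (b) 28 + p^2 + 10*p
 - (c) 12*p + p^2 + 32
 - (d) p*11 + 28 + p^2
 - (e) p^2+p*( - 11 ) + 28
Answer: d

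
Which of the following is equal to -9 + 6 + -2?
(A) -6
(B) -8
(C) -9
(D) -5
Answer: D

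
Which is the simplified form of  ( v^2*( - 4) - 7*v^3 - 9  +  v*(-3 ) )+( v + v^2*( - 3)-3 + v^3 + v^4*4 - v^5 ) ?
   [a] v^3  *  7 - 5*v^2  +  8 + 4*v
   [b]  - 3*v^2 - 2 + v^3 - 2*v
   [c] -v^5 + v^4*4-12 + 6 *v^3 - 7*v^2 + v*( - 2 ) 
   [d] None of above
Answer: d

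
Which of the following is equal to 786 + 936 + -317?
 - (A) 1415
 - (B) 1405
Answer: B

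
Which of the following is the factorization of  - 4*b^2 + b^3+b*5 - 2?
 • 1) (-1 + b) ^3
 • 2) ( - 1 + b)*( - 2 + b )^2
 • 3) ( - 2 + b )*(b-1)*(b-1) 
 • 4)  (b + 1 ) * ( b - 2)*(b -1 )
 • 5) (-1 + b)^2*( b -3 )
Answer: 3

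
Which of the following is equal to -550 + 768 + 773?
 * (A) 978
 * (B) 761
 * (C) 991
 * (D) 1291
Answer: C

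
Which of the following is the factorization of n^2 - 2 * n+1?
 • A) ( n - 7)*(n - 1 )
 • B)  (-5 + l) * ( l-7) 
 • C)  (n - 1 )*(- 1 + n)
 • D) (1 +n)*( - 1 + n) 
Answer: C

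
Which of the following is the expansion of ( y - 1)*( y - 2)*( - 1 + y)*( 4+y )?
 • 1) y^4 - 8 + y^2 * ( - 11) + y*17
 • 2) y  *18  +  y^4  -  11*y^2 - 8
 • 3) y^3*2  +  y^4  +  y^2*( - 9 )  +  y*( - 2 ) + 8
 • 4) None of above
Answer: 2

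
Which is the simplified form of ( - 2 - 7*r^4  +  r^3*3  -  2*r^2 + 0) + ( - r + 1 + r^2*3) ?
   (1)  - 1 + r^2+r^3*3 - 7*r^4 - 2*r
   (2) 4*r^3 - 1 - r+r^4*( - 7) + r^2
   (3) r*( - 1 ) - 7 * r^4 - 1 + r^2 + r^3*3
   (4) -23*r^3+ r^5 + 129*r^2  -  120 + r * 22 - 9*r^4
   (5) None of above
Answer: 3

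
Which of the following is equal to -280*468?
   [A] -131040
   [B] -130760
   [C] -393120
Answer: A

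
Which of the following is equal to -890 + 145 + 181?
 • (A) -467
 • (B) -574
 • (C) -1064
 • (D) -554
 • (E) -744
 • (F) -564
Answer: F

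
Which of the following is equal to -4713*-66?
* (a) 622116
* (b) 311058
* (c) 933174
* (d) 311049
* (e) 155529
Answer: b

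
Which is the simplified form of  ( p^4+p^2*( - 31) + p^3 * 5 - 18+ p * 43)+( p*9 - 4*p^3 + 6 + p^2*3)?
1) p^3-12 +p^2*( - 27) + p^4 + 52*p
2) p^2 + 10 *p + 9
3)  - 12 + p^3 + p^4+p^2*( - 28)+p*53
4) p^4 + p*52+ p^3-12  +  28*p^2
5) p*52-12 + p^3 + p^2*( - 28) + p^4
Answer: 5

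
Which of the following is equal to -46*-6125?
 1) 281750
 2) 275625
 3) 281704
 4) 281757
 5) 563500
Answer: 1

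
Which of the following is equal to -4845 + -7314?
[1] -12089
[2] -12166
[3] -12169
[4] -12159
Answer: 4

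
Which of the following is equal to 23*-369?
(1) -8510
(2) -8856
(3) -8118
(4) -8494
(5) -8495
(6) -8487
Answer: 6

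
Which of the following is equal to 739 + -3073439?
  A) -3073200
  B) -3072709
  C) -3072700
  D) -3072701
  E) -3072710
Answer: C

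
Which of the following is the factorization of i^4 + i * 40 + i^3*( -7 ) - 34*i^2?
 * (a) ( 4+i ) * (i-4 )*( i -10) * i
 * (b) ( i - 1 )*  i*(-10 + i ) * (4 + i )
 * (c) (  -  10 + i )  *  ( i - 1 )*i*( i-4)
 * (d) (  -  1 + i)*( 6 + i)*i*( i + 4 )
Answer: b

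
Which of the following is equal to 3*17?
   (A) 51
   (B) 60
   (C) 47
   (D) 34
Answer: A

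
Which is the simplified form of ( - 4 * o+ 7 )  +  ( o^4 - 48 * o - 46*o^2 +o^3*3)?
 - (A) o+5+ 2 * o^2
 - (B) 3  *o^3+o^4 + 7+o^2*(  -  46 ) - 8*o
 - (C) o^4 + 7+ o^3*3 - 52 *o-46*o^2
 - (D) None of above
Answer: C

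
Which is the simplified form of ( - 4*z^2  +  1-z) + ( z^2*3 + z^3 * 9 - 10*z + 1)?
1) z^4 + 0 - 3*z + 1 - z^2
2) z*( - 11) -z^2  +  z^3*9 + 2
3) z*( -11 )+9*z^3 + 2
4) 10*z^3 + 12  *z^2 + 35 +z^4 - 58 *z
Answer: 2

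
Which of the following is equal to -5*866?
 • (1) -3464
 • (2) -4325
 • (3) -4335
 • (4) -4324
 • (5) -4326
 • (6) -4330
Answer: 6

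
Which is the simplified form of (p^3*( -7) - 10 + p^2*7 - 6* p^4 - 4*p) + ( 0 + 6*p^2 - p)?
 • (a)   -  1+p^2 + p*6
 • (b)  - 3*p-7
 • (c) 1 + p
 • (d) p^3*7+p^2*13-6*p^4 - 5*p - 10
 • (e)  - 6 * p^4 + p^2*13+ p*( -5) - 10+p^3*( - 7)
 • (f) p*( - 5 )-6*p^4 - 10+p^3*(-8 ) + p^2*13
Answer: e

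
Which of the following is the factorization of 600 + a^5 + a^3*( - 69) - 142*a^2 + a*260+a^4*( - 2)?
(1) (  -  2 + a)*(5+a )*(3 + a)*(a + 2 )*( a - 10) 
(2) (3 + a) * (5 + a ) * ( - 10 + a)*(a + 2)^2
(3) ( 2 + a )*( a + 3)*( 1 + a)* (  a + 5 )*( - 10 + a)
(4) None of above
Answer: 1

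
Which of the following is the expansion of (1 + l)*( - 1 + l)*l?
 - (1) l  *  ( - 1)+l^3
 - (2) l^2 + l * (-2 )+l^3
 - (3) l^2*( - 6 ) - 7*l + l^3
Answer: 1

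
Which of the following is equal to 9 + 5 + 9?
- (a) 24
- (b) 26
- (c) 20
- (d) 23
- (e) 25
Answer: d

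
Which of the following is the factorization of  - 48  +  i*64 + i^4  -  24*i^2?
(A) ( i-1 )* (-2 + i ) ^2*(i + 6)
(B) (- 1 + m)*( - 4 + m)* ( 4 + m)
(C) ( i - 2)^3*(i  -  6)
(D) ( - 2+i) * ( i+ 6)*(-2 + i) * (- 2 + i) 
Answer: D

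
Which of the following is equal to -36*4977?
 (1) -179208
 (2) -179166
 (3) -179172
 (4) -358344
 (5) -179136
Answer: 3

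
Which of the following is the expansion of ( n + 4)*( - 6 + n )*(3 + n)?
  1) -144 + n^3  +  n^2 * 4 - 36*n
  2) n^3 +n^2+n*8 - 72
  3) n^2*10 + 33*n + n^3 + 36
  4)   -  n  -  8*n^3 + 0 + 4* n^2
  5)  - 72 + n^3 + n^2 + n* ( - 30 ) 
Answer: 5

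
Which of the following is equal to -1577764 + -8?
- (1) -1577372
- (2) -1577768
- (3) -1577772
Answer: 3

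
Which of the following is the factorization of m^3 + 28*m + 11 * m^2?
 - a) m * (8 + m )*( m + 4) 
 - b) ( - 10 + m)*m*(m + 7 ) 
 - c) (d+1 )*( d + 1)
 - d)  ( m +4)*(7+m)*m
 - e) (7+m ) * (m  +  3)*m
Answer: d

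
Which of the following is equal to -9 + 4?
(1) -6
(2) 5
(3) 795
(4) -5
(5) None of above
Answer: 4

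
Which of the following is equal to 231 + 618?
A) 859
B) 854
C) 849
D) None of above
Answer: C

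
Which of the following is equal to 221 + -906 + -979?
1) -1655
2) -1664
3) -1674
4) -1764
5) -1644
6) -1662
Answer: 2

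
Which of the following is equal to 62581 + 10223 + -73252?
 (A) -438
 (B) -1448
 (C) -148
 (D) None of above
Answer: D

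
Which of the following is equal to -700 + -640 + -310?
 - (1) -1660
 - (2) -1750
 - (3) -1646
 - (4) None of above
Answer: 4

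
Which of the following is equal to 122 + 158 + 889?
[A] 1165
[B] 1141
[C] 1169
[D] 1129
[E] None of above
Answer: C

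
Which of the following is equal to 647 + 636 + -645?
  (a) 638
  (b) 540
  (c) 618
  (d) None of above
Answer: a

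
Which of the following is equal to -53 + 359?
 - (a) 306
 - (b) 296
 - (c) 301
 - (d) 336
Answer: a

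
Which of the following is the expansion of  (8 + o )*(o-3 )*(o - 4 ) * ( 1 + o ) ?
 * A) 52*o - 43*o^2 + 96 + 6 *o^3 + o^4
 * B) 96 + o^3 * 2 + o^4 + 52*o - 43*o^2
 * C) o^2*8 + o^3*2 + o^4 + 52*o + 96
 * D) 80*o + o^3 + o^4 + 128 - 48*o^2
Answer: B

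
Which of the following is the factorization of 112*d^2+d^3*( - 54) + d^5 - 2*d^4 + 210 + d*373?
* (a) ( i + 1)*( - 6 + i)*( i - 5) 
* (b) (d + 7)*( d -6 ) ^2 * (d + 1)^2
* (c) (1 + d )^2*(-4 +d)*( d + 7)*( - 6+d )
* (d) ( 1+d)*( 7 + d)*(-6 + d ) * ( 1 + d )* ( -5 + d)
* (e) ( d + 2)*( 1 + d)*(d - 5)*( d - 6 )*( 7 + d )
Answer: d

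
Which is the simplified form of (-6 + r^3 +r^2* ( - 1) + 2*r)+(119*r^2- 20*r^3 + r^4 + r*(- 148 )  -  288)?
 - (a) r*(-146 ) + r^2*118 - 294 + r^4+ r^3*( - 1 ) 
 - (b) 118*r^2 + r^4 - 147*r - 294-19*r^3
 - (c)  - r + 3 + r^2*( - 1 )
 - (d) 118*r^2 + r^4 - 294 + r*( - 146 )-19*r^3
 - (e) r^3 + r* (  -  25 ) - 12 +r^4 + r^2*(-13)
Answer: d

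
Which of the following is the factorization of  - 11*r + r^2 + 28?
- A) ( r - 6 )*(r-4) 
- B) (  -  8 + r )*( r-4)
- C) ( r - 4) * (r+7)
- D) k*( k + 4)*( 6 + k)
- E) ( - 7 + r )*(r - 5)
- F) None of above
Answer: F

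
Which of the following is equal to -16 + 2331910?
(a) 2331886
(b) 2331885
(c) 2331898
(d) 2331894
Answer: d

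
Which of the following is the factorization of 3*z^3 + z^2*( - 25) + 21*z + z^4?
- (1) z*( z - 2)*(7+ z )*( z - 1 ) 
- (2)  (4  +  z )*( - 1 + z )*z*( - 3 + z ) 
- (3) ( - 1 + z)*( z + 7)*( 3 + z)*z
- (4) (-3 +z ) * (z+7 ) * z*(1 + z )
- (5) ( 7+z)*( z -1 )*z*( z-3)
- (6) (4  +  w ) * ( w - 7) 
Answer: 5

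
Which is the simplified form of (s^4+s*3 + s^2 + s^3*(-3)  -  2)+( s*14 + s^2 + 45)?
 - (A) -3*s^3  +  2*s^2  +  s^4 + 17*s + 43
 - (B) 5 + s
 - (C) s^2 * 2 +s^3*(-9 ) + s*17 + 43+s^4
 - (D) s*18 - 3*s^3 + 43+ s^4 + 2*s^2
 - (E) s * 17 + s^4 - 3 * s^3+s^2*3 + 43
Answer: A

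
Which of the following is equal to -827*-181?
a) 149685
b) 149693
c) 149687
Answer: c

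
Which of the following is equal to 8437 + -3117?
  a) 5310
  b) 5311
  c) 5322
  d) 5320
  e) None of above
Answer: d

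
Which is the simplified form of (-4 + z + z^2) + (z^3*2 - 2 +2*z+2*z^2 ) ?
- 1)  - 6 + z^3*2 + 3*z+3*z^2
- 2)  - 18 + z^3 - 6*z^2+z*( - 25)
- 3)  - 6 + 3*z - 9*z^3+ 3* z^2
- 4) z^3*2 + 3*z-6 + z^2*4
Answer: 1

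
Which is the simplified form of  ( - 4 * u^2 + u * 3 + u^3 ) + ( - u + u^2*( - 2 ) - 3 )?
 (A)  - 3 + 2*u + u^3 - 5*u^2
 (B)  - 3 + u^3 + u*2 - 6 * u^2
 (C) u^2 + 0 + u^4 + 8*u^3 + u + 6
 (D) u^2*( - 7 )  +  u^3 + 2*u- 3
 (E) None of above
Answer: B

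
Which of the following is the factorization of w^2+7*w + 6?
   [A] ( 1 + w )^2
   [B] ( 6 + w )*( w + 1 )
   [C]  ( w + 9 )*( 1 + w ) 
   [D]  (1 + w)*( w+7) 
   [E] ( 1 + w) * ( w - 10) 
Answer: B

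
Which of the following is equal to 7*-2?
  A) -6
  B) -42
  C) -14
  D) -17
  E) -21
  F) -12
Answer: C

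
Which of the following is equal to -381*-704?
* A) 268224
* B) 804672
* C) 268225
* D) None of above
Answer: A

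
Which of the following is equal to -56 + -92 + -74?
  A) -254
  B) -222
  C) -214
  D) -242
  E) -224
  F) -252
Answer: B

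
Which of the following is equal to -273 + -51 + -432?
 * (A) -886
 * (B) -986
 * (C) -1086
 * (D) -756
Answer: D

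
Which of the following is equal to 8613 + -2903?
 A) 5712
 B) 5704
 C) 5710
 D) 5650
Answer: C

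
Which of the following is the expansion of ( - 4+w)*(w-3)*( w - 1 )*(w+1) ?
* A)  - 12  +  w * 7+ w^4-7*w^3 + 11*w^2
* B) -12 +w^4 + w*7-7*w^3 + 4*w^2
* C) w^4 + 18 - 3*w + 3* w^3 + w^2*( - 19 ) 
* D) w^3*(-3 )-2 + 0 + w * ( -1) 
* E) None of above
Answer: A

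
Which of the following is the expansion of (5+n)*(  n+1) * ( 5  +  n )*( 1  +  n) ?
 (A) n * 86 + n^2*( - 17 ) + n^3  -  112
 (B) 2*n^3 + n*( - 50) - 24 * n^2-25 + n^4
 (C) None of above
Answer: C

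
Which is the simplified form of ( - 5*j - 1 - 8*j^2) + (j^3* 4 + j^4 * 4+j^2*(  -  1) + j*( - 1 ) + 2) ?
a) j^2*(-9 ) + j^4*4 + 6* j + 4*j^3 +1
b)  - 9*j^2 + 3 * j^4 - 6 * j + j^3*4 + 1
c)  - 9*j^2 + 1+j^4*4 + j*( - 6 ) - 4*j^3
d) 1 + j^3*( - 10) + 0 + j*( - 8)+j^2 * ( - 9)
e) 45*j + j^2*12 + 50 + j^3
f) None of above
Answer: f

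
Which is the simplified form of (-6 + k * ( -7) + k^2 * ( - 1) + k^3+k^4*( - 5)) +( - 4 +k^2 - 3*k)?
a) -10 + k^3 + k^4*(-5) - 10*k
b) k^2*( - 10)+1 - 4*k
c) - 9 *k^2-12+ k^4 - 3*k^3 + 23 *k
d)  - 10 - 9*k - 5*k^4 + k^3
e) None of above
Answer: a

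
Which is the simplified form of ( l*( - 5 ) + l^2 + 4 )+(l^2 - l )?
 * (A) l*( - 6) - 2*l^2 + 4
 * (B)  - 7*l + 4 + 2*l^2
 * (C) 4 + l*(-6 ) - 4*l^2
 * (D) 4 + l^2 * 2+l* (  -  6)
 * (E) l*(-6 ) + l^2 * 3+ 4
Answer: D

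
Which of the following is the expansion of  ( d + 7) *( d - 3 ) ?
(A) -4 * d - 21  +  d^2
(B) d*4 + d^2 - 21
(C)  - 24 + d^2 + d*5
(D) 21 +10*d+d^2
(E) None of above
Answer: B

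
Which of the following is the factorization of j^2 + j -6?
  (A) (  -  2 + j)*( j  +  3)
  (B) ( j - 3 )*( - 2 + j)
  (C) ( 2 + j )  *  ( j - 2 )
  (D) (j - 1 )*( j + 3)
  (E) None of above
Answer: A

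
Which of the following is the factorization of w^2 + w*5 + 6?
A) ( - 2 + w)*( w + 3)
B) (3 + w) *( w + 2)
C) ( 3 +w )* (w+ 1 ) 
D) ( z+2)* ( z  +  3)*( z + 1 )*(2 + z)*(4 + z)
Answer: B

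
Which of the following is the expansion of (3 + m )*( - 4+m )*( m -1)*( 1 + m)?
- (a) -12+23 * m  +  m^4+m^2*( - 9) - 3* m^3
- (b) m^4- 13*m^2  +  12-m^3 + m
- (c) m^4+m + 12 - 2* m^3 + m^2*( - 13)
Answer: b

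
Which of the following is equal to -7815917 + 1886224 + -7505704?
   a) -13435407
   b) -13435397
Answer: b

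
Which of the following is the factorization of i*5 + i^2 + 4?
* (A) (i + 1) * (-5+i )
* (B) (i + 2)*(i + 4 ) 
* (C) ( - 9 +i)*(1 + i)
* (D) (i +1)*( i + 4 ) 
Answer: D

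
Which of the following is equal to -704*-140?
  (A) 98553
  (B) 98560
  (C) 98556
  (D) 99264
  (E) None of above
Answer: B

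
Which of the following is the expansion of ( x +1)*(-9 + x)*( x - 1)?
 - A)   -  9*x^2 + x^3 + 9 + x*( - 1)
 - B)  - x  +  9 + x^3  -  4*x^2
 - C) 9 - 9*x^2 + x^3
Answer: A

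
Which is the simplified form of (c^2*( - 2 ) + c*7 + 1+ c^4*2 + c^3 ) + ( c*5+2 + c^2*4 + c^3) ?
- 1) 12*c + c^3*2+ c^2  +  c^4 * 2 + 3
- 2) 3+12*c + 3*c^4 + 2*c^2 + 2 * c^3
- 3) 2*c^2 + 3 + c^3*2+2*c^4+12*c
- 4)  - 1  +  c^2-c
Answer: 3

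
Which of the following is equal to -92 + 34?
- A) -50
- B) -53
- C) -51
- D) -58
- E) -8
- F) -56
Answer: D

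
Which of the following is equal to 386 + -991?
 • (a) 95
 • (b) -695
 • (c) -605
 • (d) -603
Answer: c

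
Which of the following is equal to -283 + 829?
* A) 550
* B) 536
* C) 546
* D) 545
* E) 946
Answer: C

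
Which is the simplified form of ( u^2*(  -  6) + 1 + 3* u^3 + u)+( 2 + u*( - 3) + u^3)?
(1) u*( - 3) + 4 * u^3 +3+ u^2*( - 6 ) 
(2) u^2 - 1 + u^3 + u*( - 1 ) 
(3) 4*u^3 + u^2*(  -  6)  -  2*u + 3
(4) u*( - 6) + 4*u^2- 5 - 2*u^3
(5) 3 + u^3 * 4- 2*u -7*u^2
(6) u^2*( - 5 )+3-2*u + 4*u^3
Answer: 3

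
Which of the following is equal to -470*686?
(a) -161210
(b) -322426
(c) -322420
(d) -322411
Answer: c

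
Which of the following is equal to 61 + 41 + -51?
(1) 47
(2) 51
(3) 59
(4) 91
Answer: 2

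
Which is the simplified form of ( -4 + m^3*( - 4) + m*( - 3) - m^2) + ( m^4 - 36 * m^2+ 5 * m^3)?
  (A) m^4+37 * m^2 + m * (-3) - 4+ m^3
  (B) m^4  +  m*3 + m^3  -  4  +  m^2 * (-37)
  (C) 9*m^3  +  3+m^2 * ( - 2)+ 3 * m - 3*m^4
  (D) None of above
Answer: D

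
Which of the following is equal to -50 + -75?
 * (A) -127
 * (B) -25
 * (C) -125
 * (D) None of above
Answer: C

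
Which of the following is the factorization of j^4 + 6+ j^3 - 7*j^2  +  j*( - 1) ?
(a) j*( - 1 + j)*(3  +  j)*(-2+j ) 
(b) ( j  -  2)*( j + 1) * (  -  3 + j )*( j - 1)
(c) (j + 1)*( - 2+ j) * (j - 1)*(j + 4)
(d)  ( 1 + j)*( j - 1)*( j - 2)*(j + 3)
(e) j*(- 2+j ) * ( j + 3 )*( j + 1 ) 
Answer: d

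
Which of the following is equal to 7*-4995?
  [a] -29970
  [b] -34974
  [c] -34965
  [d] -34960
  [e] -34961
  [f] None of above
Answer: c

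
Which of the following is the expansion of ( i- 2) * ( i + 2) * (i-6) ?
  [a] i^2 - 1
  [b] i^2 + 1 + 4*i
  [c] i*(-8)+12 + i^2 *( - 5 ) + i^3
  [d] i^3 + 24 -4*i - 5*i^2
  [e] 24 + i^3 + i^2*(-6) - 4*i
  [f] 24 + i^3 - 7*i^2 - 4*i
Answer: e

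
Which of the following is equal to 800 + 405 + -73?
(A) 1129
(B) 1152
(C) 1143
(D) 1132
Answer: D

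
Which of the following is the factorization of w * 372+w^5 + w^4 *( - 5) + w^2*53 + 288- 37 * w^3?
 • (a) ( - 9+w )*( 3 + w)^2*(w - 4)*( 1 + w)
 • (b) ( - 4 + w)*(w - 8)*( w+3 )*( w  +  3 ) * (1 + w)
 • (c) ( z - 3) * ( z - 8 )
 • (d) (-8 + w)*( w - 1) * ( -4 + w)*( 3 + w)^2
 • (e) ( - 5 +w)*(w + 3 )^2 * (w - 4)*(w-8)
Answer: b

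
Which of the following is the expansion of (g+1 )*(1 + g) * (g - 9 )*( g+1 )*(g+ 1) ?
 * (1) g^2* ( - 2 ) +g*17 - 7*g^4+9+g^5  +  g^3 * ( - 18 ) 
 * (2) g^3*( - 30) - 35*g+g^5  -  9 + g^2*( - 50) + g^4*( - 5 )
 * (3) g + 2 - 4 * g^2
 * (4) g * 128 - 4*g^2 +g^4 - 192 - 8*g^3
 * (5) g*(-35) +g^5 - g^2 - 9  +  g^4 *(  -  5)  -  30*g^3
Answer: 2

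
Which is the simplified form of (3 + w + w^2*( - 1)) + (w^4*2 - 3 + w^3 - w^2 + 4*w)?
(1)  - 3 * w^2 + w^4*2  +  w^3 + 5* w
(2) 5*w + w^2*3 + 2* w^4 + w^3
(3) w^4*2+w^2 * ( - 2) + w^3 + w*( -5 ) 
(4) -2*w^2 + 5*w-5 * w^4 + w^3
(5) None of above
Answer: 5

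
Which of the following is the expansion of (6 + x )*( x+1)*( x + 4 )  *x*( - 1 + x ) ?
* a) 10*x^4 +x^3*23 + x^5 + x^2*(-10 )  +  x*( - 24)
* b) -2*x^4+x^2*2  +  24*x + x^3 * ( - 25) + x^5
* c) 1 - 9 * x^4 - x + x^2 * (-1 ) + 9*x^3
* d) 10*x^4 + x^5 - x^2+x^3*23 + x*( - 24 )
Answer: a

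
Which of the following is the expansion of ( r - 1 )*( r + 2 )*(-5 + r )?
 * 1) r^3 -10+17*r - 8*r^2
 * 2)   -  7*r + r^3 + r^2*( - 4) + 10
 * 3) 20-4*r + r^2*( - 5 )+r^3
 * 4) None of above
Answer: 2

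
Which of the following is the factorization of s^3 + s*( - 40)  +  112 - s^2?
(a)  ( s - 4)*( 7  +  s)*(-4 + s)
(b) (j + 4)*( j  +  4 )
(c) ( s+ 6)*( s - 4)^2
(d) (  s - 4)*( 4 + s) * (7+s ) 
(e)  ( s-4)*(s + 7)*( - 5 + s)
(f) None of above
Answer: a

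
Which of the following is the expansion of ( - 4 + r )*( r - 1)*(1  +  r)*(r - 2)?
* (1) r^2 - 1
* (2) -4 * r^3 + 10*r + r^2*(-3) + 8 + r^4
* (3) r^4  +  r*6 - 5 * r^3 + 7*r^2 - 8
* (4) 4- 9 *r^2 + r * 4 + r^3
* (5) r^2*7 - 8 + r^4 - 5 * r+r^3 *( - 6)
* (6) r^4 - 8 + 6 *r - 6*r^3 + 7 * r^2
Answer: 6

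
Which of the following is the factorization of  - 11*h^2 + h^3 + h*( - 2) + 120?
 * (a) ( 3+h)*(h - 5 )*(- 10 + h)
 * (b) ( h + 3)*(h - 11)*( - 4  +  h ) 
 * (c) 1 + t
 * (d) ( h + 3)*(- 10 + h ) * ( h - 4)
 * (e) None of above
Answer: d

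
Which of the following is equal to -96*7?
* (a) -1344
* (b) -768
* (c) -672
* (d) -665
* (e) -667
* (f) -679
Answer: c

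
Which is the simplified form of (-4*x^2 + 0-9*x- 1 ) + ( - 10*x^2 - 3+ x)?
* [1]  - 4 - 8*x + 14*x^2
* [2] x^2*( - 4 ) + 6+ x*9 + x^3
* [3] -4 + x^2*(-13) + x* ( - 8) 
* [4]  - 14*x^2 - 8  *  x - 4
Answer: 4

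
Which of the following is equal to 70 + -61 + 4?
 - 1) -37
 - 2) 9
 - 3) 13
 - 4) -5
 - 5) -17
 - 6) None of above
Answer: 3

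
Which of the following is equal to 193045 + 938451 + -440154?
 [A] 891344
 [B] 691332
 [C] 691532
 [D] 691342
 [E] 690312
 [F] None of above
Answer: D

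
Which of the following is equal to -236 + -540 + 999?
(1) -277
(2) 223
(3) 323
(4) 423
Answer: 2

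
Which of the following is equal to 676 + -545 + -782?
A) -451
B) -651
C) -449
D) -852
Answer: B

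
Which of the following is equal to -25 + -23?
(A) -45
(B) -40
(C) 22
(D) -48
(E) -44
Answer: D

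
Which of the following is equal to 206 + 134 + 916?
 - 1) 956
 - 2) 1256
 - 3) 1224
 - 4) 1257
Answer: 2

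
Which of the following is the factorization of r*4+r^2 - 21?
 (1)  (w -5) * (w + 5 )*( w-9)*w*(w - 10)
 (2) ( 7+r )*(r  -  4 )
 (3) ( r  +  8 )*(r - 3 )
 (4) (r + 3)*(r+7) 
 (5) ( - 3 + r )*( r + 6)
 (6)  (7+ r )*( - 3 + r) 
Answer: 6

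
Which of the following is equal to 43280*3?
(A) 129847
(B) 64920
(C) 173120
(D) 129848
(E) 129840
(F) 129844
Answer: E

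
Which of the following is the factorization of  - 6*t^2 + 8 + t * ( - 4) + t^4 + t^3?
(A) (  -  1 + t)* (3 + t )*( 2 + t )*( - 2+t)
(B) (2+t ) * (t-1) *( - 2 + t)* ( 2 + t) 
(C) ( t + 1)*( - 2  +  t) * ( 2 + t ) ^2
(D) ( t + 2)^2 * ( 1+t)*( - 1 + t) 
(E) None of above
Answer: B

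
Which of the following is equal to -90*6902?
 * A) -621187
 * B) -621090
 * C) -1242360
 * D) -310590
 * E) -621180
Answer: E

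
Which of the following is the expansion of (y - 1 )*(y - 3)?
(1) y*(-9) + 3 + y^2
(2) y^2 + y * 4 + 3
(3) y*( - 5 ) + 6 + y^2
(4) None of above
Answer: 4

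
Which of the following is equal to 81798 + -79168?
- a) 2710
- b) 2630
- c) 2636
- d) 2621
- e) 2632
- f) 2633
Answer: b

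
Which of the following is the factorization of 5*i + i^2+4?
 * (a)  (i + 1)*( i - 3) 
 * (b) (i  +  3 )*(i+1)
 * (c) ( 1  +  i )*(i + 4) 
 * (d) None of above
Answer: c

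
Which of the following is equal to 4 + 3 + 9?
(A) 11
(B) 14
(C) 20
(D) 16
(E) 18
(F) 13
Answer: D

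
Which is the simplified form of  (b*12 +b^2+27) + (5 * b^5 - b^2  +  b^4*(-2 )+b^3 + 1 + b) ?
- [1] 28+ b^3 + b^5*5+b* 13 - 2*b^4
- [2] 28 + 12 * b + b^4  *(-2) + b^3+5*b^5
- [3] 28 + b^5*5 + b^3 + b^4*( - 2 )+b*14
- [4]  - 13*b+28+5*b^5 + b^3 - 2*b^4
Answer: 1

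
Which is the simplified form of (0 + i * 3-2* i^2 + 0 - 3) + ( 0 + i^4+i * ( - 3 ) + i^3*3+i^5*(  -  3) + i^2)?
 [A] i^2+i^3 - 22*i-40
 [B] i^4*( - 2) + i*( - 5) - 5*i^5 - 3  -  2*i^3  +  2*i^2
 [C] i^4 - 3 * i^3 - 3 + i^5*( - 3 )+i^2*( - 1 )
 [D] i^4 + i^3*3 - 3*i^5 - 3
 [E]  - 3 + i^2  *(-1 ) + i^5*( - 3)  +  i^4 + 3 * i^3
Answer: E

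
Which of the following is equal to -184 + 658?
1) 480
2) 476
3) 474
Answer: 3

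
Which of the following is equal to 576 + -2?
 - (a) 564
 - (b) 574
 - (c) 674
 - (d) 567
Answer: b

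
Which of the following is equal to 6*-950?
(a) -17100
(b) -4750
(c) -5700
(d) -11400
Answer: c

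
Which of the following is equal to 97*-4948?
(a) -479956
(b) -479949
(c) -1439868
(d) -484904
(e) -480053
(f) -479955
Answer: a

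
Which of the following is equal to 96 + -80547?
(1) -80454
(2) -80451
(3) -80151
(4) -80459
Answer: 2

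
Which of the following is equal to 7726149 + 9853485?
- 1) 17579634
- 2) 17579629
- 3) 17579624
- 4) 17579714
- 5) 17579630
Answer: 1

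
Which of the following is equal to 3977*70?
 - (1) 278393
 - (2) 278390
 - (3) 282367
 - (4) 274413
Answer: 2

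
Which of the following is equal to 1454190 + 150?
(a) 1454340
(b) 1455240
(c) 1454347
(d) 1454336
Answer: a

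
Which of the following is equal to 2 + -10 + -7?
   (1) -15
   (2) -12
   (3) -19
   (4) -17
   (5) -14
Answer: 1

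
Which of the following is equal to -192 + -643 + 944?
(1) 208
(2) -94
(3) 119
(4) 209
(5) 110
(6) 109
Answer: 6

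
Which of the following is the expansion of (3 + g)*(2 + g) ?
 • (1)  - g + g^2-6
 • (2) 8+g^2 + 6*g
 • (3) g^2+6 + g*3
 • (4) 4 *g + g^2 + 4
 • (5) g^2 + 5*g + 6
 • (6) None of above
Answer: 5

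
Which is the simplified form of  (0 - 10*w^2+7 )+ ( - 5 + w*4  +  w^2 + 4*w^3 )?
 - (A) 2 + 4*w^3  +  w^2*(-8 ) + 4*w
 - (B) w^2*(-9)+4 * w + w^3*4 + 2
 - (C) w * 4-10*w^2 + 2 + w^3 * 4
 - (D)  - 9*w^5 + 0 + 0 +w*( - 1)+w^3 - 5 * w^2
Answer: B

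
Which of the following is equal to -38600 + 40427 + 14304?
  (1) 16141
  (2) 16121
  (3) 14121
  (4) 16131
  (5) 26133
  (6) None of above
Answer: 4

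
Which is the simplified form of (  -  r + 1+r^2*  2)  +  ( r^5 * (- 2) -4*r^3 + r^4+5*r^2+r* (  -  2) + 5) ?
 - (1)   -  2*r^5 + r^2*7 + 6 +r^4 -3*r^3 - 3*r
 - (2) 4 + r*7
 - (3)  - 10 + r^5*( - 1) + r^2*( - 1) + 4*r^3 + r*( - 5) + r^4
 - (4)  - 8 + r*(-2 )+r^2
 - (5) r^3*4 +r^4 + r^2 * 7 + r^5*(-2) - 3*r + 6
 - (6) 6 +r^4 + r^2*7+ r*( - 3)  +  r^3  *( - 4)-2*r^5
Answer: 6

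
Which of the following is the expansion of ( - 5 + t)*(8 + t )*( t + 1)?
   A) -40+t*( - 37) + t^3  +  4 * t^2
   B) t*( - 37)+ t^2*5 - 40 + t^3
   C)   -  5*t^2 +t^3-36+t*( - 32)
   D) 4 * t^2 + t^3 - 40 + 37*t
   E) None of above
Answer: A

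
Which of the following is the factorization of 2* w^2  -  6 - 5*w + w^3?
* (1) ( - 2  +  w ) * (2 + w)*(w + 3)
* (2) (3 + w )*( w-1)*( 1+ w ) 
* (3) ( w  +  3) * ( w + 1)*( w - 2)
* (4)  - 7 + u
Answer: 3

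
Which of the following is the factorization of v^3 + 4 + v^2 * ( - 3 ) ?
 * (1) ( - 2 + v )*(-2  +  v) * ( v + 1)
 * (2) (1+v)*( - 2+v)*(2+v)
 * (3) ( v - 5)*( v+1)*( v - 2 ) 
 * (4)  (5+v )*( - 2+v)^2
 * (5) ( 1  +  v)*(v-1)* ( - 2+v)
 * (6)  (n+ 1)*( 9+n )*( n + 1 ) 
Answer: 1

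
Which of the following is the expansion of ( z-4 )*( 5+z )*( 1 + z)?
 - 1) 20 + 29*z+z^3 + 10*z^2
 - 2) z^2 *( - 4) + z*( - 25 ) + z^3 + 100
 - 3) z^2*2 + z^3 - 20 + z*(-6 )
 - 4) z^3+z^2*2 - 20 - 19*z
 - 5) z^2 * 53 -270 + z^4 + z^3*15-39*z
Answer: 4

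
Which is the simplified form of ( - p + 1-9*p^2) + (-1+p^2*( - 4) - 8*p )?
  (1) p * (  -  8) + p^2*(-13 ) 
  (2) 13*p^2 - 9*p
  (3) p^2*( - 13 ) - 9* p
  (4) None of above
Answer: 3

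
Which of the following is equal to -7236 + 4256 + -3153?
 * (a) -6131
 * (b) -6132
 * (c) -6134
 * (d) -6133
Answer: d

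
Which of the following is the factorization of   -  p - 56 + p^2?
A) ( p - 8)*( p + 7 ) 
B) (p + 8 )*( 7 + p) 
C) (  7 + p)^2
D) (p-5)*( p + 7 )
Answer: A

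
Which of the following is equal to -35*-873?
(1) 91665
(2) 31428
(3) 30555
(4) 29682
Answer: 3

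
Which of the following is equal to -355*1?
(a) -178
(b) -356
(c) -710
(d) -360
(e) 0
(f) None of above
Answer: f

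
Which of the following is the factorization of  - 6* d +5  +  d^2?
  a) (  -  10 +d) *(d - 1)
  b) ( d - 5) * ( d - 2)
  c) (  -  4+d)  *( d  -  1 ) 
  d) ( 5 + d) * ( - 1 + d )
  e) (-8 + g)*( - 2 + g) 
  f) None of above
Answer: f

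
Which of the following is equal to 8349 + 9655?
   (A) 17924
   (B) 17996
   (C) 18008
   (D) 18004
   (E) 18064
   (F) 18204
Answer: D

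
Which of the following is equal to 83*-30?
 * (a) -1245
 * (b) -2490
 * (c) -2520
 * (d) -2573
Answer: b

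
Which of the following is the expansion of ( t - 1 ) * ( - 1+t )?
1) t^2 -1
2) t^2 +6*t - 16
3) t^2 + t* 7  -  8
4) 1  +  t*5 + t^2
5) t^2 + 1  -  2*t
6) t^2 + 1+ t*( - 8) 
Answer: 5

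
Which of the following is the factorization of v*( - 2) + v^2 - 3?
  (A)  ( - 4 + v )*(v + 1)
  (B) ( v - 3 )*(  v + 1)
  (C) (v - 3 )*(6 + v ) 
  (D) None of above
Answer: B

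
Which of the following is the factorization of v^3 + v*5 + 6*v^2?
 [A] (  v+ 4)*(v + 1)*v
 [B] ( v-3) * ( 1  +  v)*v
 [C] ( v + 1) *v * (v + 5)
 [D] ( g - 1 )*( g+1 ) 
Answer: C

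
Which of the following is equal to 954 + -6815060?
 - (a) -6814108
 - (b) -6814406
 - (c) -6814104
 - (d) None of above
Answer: d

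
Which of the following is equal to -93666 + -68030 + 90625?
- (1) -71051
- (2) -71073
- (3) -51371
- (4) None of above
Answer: 4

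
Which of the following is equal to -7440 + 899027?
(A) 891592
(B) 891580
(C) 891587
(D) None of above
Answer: C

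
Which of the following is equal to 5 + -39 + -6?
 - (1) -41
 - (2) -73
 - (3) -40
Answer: 3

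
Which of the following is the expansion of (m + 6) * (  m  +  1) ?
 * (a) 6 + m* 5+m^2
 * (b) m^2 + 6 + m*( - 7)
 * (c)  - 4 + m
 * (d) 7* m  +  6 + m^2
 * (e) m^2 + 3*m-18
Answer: d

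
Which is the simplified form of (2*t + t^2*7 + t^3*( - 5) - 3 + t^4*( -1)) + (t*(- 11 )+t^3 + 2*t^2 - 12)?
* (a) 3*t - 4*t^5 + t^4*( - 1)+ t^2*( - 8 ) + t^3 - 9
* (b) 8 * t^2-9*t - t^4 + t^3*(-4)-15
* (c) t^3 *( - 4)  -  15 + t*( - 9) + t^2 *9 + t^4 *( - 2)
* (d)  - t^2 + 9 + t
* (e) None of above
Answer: e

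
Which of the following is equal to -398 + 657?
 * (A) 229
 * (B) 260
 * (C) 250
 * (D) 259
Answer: D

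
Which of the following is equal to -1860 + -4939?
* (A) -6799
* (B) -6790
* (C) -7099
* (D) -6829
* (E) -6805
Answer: A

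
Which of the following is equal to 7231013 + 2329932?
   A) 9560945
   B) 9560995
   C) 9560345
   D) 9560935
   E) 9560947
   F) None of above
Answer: A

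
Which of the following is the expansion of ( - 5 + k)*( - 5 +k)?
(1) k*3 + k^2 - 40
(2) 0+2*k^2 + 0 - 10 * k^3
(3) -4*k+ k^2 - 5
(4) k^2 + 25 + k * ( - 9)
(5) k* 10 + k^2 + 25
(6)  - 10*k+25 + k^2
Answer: 6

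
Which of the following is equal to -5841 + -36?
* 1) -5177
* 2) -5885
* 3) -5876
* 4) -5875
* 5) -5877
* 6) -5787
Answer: 5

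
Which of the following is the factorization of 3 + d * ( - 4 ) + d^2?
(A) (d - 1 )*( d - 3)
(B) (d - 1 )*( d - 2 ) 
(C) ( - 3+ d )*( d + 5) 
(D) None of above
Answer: A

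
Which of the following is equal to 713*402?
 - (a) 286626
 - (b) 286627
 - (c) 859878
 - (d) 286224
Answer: a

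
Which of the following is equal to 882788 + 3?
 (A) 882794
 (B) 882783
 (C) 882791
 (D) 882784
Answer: C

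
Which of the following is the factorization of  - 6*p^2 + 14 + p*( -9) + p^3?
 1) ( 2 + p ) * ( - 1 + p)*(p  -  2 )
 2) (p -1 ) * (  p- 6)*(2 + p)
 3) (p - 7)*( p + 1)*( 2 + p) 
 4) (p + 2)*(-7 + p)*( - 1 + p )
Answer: 4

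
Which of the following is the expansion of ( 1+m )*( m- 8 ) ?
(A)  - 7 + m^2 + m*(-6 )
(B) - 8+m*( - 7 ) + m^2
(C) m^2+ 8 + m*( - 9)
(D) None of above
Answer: B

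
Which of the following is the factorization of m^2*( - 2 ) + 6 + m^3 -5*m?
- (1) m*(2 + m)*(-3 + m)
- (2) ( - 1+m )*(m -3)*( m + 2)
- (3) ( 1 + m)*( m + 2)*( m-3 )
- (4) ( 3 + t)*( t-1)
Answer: 2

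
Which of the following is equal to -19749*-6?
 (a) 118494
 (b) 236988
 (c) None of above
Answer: a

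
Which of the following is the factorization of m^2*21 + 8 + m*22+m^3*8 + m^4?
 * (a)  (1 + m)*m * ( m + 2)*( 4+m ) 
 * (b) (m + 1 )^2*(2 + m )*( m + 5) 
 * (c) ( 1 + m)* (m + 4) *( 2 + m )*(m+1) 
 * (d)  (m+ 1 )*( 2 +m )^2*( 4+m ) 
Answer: c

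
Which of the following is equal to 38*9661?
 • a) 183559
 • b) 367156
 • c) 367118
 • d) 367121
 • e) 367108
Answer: c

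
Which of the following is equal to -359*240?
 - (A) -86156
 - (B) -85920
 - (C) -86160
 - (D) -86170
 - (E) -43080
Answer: C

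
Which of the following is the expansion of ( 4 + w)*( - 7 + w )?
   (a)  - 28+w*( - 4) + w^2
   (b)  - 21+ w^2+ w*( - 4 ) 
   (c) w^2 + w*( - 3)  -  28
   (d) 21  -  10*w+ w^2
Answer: c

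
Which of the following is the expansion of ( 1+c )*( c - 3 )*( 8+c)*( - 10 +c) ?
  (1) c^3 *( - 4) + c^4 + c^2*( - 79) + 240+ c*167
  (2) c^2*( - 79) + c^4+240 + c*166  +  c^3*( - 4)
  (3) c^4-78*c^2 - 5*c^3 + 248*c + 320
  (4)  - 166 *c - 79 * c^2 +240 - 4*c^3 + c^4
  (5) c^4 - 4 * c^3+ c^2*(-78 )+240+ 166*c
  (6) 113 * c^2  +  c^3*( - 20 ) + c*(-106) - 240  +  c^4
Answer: 2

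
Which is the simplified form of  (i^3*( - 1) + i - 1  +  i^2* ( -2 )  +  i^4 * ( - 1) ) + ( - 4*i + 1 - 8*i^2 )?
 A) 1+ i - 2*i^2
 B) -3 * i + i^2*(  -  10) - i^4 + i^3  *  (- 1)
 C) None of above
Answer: B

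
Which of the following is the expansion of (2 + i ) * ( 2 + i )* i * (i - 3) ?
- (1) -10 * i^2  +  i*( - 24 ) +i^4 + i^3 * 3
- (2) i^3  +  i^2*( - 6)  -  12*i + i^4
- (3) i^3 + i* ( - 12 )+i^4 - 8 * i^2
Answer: 3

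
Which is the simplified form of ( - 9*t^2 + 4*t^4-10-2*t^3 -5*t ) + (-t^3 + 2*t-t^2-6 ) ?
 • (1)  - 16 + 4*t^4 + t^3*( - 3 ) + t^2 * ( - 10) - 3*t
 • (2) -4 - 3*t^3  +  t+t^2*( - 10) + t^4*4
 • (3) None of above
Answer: 1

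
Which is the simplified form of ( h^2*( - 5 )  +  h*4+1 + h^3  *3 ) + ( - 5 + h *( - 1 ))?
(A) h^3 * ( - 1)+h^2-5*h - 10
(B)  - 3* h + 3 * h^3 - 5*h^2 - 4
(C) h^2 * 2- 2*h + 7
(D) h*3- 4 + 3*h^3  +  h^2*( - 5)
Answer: D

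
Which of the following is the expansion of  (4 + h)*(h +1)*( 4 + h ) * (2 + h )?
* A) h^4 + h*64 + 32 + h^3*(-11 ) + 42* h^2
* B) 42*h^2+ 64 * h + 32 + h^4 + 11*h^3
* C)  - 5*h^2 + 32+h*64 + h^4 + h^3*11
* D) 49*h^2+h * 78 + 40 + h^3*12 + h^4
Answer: B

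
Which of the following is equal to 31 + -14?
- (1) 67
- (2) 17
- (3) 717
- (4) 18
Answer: 2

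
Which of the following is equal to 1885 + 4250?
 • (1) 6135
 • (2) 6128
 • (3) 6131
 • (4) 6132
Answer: 1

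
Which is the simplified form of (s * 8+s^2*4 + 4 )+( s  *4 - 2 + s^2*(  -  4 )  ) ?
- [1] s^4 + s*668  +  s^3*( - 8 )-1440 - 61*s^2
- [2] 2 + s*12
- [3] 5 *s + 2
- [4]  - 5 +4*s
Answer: 2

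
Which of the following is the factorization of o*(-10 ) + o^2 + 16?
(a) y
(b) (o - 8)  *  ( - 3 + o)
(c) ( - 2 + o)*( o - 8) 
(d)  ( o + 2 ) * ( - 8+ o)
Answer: c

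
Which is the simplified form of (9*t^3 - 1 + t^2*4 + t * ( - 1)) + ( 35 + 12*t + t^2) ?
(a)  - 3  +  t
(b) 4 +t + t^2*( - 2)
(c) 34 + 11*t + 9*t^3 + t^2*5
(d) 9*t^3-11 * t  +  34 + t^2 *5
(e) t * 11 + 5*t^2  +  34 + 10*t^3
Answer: c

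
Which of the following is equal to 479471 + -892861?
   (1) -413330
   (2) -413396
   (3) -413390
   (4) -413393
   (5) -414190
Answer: 3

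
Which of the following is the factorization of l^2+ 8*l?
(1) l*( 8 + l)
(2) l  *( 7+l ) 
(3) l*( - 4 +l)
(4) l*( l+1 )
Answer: 1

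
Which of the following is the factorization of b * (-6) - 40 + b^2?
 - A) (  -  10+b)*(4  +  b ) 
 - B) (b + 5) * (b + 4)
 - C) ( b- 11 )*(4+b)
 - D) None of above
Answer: A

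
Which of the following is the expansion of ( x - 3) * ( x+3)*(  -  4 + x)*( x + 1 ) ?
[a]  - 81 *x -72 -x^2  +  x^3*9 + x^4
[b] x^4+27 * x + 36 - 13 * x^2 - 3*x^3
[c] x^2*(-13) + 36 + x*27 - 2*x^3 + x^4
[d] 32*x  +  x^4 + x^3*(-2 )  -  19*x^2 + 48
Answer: b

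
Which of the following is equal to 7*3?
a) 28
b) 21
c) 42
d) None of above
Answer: b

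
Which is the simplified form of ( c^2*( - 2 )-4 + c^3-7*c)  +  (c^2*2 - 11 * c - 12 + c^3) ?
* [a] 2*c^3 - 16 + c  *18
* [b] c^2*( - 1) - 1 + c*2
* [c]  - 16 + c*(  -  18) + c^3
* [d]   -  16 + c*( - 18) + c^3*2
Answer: d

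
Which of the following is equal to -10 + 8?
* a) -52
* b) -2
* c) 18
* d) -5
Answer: b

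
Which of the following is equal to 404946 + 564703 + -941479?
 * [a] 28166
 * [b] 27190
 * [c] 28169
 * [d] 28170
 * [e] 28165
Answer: d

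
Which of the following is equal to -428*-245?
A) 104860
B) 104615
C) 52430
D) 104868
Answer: A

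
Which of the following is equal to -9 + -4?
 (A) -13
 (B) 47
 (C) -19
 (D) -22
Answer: A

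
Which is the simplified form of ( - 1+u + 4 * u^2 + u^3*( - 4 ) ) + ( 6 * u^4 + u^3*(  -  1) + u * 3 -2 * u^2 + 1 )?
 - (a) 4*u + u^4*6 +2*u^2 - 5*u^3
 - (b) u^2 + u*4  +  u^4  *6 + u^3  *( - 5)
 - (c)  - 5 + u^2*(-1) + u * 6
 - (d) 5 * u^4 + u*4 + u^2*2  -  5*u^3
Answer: a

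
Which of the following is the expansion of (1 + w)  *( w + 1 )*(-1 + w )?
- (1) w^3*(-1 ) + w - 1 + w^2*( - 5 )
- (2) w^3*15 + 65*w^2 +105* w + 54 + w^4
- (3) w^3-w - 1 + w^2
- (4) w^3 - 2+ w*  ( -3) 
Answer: 3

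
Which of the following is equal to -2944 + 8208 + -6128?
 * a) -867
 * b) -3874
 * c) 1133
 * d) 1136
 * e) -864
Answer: e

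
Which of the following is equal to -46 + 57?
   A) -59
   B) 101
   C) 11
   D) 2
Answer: C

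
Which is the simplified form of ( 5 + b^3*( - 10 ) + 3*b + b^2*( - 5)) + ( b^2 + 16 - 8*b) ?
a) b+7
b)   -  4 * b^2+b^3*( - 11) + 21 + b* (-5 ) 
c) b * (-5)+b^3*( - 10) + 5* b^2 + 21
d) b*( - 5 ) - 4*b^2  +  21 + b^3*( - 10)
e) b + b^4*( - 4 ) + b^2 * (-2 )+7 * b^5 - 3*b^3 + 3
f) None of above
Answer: d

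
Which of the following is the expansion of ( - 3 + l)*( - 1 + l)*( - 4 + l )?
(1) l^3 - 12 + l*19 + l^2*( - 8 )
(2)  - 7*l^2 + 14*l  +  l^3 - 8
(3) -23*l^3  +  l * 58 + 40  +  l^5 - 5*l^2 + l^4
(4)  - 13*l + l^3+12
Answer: 1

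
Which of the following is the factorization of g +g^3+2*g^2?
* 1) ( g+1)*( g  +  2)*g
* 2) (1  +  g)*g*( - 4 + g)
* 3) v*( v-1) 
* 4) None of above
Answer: 4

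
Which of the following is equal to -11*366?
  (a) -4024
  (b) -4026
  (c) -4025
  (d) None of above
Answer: b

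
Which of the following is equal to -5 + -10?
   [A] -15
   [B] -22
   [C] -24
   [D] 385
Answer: A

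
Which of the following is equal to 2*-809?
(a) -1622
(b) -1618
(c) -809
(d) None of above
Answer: b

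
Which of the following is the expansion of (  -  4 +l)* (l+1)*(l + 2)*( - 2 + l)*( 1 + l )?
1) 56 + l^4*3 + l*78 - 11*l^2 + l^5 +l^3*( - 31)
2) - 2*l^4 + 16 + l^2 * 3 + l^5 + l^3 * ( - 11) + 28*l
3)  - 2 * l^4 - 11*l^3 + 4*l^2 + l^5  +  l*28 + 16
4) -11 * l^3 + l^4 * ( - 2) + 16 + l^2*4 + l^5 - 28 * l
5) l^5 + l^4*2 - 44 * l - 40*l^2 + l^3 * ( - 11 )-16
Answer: 3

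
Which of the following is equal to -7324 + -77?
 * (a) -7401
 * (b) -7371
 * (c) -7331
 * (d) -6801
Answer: a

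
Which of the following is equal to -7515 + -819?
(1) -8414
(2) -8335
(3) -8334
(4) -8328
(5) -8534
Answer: 3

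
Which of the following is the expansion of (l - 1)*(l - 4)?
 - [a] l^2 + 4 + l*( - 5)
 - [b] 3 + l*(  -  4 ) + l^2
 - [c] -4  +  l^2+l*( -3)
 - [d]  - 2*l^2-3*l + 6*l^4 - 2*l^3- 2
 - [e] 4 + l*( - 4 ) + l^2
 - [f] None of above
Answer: a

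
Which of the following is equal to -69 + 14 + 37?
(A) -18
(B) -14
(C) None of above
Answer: A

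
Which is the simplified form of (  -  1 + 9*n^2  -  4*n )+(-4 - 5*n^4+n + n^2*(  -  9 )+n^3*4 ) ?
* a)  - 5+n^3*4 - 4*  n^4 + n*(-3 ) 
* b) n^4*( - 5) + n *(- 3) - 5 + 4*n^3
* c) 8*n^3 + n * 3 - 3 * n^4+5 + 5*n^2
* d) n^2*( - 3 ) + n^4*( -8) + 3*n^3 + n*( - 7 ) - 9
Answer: b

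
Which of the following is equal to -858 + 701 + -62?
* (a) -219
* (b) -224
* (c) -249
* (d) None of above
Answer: a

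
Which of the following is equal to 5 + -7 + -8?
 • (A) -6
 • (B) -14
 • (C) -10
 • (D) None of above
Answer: C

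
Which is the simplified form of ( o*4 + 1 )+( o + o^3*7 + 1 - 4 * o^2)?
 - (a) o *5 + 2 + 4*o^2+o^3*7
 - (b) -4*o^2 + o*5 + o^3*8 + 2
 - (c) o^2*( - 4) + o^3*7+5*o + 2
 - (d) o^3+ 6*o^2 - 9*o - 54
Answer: c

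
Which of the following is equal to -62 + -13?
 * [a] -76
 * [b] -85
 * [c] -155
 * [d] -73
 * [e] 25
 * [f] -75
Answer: f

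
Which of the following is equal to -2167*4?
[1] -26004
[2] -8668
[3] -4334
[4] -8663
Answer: 2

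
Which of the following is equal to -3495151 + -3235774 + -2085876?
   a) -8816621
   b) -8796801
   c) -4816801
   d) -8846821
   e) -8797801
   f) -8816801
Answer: f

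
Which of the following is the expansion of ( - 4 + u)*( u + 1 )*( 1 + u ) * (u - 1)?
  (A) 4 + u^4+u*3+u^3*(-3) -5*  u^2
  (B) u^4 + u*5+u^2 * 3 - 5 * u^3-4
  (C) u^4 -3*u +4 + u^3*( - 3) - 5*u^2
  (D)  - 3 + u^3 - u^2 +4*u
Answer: A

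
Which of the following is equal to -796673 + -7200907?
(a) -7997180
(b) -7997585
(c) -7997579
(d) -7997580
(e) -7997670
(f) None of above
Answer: d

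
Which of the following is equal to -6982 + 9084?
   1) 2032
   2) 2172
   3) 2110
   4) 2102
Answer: 4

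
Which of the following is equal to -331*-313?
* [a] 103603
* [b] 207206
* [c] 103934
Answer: a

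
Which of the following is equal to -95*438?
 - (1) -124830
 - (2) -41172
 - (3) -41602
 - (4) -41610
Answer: 4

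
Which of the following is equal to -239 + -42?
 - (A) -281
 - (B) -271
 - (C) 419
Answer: A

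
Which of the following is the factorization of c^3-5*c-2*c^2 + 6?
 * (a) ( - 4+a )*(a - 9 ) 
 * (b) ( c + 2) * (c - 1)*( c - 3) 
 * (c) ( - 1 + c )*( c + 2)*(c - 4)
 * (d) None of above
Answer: b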